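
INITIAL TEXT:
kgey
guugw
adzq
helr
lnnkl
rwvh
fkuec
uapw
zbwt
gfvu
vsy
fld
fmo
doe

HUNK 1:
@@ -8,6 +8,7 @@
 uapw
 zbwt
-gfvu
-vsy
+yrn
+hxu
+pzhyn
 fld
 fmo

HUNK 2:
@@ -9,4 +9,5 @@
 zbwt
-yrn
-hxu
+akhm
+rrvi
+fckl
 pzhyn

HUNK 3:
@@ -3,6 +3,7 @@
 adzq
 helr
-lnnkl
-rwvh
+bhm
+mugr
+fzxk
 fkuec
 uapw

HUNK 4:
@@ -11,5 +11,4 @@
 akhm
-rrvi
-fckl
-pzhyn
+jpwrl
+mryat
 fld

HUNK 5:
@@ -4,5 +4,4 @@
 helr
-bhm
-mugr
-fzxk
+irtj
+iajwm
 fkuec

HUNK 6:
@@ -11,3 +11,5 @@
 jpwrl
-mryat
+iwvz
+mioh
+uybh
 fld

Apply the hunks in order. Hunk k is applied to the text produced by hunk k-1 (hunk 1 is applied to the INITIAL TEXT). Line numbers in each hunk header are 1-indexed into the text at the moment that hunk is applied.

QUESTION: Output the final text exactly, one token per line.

Answer: kgey
guugw
adzq
helr
irtj
iajwm
fkuec
uapw
zbwt
akhm
jpwrl
iwvz
mioh
uybh
fld
fmo
doe

Derivation:
Hunk 1: at line 8 remove [gfvu,vsy] add [yrn,hxu,pzhyn] -> 15 lines: kgey guugw adzq helr lnnkl rwvh fkuec uapw zbwt yrn hxu pzhyn fld fmo doe
Hunk 2: at line 9 remove [yrn,hxu] add [akhm,rrvi,fckl] -> 16 lines: kgey guugw adzq helr lnnkl rwvh fkuec uapw zbwt akhm rrvi fckl pzhyn fld fmo doe
Hunk 3: at line 3 remove [lnnkl,rwvh] add [bhm,mugr,fzxk] -> 17 lines: kgey guugw adzq helr bhm mugr fzxk fkuec uapw zbwt akhm rrvi fckl pzhyn fld fmo doe
Hunk 4: at line 11 remove [rrvi,fckl,pzhyn] add [jpwrl,mryat] -> 16 lines: kgey guugw adzq helr bhm mugr fzxk fkuec uapw zbwt akhm jpwrl mryat fld fmo doe
Hunk 5: at line 4 remove [bhm,mugr,fzxk] add [irtj,iajwm] -> 15 lines: kgey guugw adzq helr irtj iajwm fkuec uapw zbwt akhm jpwrl mryat fld fmo doe
Hunk 6: at line 11 remove [mryat] add [iwvz,mioh,uybh] -> 17 lines: kgey guugw adzq helr irtj iajwm fkuec uapw zbwt akhm jpwrl iwvz mioh uybh fld fmo doe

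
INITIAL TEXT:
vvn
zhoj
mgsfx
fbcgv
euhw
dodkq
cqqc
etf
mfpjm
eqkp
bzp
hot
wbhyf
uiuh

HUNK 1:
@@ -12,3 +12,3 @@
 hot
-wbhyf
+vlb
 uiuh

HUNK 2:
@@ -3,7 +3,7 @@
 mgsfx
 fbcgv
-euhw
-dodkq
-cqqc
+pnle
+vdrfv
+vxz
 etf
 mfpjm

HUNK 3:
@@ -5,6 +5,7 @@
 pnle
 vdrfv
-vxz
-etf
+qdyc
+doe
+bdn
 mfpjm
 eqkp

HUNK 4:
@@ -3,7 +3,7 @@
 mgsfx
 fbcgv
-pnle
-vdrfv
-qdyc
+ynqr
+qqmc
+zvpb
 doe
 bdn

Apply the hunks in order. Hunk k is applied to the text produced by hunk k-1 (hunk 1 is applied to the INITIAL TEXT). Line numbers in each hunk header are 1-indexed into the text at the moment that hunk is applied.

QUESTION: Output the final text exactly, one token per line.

Hunk 1: at line 12 remove [wbhyf] add [vlb] -> 14 lines: vvn zhoj mgsfx fbcgv euhw dodkq cqqc etf mfpjm eqkp bzp hot vlb uiuh
Hunk 2: at line 3 remove [euhw,dodkq,cqqc] add [pnle,vdrfv,vxz] -> 14 lines: vvn zhoj mgsfx fbcgv pnle vdrfv vxz etf mfpjm eqkp bzp hot vlb uiuh
Hunk 3: at line 5 remove [vxz,etf] add [qdyc,doe,bdn] -> 15 lines: vvn zhoj mgsfx fbcgv pnle vdrfv qdyc doe bdn mfpjm eqkp bzp hot vlb uiuh
Hunk 4: at line 3 remove [pnle,vdrfv,qdyc] add [ynqr,qqmc,zvpb] -> 15 lines: vvn zhoj mgsfx fbcgv ynqr qqmc zvpb doe bdn mfpjm eqkp bzp hot vlb uiuh

Answer: vvn
zhoj
mgsfx
fbcgv
ynqr
qqmc
zvpb
doe
bdn
mfpjm
eqkp
bzp
hot
vlb
uiuh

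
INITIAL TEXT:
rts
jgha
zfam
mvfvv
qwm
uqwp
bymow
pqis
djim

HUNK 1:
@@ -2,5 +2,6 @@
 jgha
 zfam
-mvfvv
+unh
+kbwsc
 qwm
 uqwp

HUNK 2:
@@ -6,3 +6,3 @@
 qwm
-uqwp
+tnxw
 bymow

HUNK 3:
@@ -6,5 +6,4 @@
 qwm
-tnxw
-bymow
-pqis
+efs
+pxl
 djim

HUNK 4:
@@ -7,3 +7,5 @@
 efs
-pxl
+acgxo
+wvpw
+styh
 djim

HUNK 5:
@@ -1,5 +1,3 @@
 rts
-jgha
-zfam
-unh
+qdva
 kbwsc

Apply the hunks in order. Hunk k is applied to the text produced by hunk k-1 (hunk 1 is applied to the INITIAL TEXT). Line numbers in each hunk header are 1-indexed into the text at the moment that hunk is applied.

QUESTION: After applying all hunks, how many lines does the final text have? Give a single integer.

Answer: 9

Derivation:
Hunk 1: at line 2 remove [mvfvv] add [unh,kbwsc] -> 10 lines: rts jgha zfam unh kbwsc qwm uqwp bymow pqis djim
Hunk 2: at line 6 remove [uqwp] add [tnxw] -> 10 lines: rts jgha zfam unh kbwsc qwm tnxw bymow pqis djim
Hunk 3: at line 6 remove [tnxw,bymow,pqis] add [efs,pxl] -> 9 lines: rts jgha zfam unh kbwsc qwm efs pxl djim
Hunk 4: at line 7 remove [pxl] add [acgxo,wvpw,styh] -> 11 lines: rts jgha zfam unh kbwsc qwm efs acgxo wvpw styh djim
Hunk 5: at line 1 remove [jgha,zfam,unh] add [qdva] -> 9 lines: rts qdva kbwsc qwm efs acgxo wvpw styh djim
Final line count: 9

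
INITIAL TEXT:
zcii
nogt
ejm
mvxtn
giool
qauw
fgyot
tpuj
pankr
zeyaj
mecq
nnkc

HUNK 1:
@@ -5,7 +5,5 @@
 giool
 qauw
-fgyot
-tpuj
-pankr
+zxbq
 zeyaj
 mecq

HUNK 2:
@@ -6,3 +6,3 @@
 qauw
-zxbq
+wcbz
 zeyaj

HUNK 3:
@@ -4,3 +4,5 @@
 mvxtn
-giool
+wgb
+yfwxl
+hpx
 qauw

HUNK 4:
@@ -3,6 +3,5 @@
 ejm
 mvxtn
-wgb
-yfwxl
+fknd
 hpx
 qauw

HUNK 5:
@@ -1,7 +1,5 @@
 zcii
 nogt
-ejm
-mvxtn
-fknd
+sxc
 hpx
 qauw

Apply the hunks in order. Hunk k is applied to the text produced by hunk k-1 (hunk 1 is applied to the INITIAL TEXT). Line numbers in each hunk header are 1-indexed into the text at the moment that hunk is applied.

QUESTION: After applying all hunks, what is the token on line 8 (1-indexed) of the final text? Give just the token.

Answer: mecq

Derivation:
Hunk 1: at line 5 remove [fgyot,tpuj,pankr] add [zxbq] -> 10 lines: zcii nogt ejm mvxtn giool qauw zxbq zeyaj mecq nnkc
Hunk 2: at line 6 remove [zxbq] add [wcbz] -> 10 lines: zcii nogt ejm mvxtn giool qauw wcbz zeyaj mecq nnkc
Hunk 3: at line 4 remove [giool] add [wgb,yfwxl,hpx] -> 12 lines: zcii nogt ejm mvxtn wgb yfwxl hpx qauw wcbz zeyaj mecq nnkc
Hunk 4: at line 3 remove [wgb,yfwxl] add [fknd] -> 11 lines: zcii nogt ejm mvxtn fknd hpx qauw wcbz zeyaj mecq nnkc
Hunk 5: at line 1 remove [ejm,mvxtn,fknd] add [sxc] -> 9 lines: zcii nogt sxc hpx qauw wcbz zeyaj mecq nnkc
Final line 8: mecq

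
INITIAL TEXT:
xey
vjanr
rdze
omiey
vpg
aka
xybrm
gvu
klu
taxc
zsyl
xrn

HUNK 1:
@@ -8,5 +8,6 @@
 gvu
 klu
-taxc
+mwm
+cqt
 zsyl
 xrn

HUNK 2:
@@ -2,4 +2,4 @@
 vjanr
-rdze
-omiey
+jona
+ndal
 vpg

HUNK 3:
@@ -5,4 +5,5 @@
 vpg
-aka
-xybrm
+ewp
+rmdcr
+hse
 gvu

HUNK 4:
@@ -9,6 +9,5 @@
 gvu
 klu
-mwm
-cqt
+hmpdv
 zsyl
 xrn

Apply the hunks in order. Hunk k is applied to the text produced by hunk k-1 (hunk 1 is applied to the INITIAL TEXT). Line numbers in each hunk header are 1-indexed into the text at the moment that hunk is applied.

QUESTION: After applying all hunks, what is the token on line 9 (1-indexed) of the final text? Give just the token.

Hunk 1: at line 8 remove [taxc] add [mwm,cqt] -> 13 lines: xey vjanr rdze omiey vpg aka xybrm gvu klu mwm cqt zsyl xrn
Hunk 2: at line 2 remove [rdze,omiey] add [jona,ndal] -> 13 lines: xey vjanr jona ndal vpg aka xybrm gvu klu mwm cqt zsyl xrn
Hunk 3: at line 5 remove [aka,xybrm] add [ewp,rmdcr,hse] -> 14 lines: xey vjanr jona ndal vpg ewp rmdcr hse gvu klu mwm cqt zsyl xrn
Hunk 4: at line 9 remove [mwm,cqt] add [hmpdv] -> 13 lines: xey vjanr jona ndal vpg ewp rmdcr hse gvu klu hmpdv zsyl xrn
Final line 9: gvu

Answer: gvu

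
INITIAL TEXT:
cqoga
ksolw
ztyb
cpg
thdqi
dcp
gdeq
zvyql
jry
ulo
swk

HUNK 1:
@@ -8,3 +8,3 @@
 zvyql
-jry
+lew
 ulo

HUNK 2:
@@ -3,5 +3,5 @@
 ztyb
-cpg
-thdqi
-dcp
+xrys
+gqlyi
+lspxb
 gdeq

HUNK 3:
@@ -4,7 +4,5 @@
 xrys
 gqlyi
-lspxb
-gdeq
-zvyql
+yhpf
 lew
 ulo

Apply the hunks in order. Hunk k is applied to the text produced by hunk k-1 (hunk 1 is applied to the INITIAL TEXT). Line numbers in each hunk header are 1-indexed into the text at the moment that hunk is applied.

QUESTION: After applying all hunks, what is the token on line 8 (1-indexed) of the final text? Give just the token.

Hunk 1: at line 8 remove [jry] add [lew] -> 11 lines: cqoga ksolw ztyb cpg thdqi dcp gdeq zvyql lew ulo swk
Hunk 2: at line 3 remove [cpg,thdqi,dcp] add [xrys,gqlyi,lspxb] -> 11 lines: cqoga ksolw ztyb xrys gqlyi lspxb gdeq zvyql lew ulo swk
Hunk 3: at line 4 remove [lspxb,gdeq,zvyql] add [yhpf] -> 9 lines: cqoga ksolw ztyb xrys gqlyi yhpf lew ulo swk
Final line 8: ulo

Answer: ulo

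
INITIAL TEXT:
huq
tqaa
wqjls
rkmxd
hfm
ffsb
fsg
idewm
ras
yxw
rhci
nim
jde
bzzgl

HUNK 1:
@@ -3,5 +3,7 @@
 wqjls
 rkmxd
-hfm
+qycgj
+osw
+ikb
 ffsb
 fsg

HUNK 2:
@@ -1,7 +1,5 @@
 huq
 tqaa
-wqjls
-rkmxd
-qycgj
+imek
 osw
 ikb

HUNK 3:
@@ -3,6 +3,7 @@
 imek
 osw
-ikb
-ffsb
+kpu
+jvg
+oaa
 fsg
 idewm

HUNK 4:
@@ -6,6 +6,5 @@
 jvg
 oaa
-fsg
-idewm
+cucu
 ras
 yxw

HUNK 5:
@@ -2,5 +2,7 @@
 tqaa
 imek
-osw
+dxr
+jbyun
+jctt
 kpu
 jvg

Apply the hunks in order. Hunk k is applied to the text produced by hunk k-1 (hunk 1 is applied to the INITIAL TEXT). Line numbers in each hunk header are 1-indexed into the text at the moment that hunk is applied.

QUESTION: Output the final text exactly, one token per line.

Answer: huq
tqaa
imek
dxr
jbyun
jctt
kpu
jvg
oaa
cucu
ras
yxw
rhci
nim
jde
bzzgl

Derivation:
Hunk 1: at line 3 remove [hfm] add [qycgj,osw,ikb] -> 16 lines: huq tqaa wqjls rkmxd qycgj osw ikb ffsb fsg idewm ras yxw rhci nim jde bzzgl
Hunk 2: at line 1 remove [wqjls,rkmxd,qycgj] add [imek] -> 14 lines: huq tqaa imek osw ikb ffsb fsg idewm ras yxw rhci nim jde bzzgl
Hunk 3: at line 3 remove [ikb,ffsb] add [kpu,jvg,oaa] -> 15 lines: huq tqaa imek osw kpu jvg oaa fsg idewm ras yxw rhci nim jde bzzgl
Hunk 4: at line 6 remove [fsg,idewm] add [cucu] -> 14 lines: huq tqaa imek osw kpu jvg oaa cucu ras yxw rhci nim jde bzzgl
Hunk 5: at line 2 remove [osw] add [dxr,jbyun,jctt] -> 16 lines: huq tqaa imek dxr jbyun jctt kpu jvg oaa cucu ras yxw rhci nim jde bzzgl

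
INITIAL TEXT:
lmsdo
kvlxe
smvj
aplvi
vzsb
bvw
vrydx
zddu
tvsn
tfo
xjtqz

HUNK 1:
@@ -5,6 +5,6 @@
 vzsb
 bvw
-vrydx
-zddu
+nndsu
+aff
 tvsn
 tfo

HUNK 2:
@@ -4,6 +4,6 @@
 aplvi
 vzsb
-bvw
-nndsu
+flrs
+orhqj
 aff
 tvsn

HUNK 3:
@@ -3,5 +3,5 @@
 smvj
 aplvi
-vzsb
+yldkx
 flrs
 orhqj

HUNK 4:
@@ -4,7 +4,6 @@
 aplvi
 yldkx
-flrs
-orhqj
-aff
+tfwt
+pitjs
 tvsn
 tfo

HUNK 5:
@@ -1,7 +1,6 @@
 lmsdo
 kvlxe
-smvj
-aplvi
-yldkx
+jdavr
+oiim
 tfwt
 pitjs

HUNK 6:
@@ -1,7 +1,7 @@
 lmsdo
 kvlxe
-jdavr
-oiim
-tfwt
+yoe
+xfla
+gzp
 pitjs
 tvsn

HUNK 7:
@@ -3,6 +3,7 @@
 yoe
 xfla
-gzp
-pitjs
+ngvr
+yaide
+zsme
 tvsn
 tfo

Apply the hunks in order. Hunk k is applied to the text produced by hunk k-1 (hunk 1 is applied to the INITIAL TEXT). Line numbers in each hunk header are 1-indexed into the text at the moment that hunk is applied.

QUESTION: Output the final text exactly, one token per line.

Hunk 1: at line 5 remove [vrydx,zddu] add [nndsu,aff] -> 11 lines: lmsdo kvlxe smvj aplvi vzsb bvw nndsu aff tvsn tfo xjtqz
Hunk 2: at line 4 remove [bvw,nndsu] add [flrs,orhqj] -> 11 lines: lmsdo kvlxe smvj aplvi vzsb flrs orhqj aff tvsn tfo xjtqz
Hunk 3: at line 3 remove [vzsb] add [yldkx] -> 11 lines: lmsdo kvlxe smvj aplvi yldkx flrs orhqj aff tvsn tfo xjtqz
Hunk 4: at line 4 remove [flrs,orhqj,aff] add [tfwt,pitjs] -> 10 lines: lmsdo kvlxe smvj aplvi yldkx tfwt pitjs tvsn tfo xjtqz
Hunk 5: at line 1 remove [smvj,aplvi,yldkx] add [jdavr,oiim] -> 9 lines: lmsdo kvlxe jdavr oiim tfwt pitjs tvsn tfo xjtqz
Hunk 6: at line 1 remove [jdavr,oiim,tfwt] add [yoe,xfla,gzp] -> 9 lines: lmsdo kvlxe yoe xfla gzp pitjs tvsn tfo xjtqz
Hunk 7: at line 3 remove [gzp,pitjs] add [ngvr,yaide,zsme] -> 10 lines: lmsdo kvlxe yoe xfla ngvr yaide zsme tvsn tfo xjtqz

Answer: lmsdo
kvlxe
yoe
xfla
ngvr
yaide
zsme
tvsn
tfo
xjtqz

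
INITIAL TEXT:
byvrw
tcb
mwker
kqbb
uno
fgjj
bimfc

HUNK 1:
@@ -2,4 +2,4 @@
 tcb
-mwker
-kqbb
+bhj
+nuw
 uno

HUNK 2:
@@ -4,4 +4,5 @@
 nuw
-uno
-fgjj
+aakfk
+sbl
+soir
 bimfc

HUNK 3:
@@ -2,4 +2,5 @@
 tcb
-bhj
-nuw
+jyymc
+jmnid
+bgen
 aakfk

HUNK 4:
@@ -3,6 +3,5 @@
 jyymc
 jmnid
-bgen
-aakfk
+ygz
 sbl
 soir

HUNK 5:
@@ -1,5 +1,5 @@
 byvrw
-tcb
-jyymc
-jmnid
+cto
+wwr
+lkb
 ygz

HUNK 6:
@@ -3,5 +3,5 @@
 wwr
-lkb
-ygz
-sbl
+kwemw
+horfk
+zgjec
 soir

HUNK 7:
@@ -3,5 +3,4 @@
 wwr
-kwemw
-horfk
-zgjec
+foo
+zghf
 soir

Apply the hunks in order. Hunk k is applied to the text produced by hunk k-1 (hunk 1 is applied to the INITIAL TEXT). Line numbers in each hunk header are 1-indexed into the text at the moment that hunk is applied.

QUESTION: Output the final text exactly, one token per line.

Answer: byvrw
cto
wwr
foo
zghf
soir
bimfc

Derivation:
Hunk 1: at line 2 remove [mwker,kqbb] add [bhj,nuw] -> 7 lines: byvrw tcb bhj nuw uno fgjj bimfc
Hunk 2: at line 4 remove [uno,fgjj] add [aakfk,sbl,soir] -> 8 lines: byvrw tcb bhj nuw aakfk sbl soir bimfc
Hunk 3: at line 2 remove [bhj,nuw] add [jyymc,jmnid,bgen] -> 9 lines: byvrw tcb jyymc jmnid bgen aakfk sbl soir bimfc
Hunk 4: at line 3 remove [bgen,aakfk] add [ygz] -> 8 lines: byvrw tcb jyymc jmnid ygz sbl soir bimfc
Hunk 5: at line 1 remove [tcb,jyymc,jmnid] add [cto,wwr,lkb] -> 8 lines: byvrw cto wwr lkb ygz sbl soir bimfc
Hunk 6: at line 3 remove [lkb,ygz,sbl] add [kwemw,horfk,zgjec] -> 8 lines: byvrw cto wwr kwemw horfk zgjec soir bimfc
Hunk 7: at line 3 remove [kwemw,horfk,zgjec] add [foo,zghf] -> 7 lines: byvrw cto wwr foo zghf soir bimfc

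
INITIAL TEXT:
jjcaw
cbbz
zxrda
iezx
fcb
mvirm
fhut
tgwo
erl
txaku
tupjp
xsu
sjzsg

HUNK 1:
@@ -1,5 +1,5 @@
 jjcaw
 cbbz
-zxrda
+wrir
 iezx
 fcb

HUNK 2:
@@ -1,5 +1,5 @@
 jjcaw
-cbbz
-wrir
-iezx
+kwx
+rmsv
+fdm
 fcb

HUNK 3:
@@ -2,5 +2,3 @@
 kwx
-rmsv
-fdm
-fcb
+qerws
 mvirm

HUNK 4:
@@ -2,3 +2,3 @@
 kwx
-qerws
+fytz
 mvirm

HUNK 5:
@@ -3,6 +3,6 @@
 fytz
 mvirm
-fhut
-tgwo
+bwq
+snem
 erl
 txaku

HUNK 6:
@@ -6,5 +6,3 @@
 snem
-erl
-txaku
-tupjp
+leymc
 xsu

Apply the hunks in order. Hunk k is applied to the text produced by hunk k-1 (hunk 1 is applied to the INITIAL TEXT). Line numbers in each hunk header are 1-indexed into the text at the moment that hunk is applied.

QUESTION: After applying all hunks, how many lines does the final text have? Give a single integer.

Hunk 1: at line 1 remove [zxrda] add [wrir] -> 13 lines: jjcaw cbbz wrir iezx fcb mvirm fhut tgwo erl txaku tupjp xsu sjzsg
Hunk 2: at line 1 remove [cbbz,wrir,iezx] add [kwx,rmsv,fdm] -> 13 lines: jjcaw kwx rmsv fdm fcb mvirm fhut tgwo erl txaku tupjp xsu sjzsg
Hunk 3: at line 2 remove [rmsv,fdm,fcb] add [qerws] -> 11 lines: jjcaw kwx qerws mvirm fhut tgwo erl txaku tupjp xsu sjzsg
Hunk 4: at line 2 remove [qerws] add [fytz] -> 11 lines: jjcaw kwx fytz mvirm fhut tgwo erl txaku tupjp xsu sjzsg
Hunk 5: at line 3 remove [fhut,tgwo] add [bwq,snem] -> 11 lines: jjcaw kwx fytz mvirm bwq snem erl txaku tupjp xsu sjzsg
Hunk 6: at line 6 remove [erl,txaku,tupjp] add [leymc] -> 9 lines: jjcaw kwx fytz mvirm bwq snem leymc xsu sjzsg
Final line count: 9

Answer: 9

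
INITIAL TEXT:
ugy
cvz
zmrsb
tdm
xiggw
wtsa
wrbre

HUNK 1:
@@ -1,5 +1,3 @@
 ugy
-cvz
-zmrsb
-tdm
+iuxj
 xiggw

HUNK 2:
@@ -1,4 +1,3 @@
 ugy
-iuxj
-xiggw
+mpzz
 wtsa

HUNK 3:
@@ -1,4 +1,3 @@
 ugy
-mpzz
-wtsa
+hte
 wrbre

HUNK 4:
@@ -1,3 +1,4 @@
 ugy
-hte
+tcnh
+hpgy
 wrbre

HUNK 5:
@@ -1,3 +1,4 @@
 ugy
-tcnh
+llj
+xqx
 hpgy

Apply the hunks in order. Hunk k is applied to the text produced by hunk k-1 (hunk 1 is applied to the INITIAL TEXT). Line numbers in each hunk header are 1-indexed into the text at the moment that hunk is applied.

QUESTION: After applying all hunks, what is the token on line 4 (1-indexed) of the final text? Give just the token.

Hunk 1: at line 1 remove [cvz,zmrsb,tdm] add [iuxj] -> 5 lines: ugy iuxj xiggw wtsa wrbre
Hunk 2: at line 1 remove [iuxj,xiggw] add [mpzz] -> 4 lines: ugy mpzz wtsa wrbre
Hunk 3: at line 1 remove [mpzz,wtsa] add [hte] -> 3 lines: ugy hte wrbre
Hunk 4: at line 1 remove [hte] add [tcnh,hpgy] -> 4 lines: ugy tcnh hpgy wrbre
Hunk 5: at line 1 remove [tcnh] add [llj,xqx] -> 5 lines: ugy llj xqx hpgy wrbre
Final line 4: hpgy

Answer: hpgy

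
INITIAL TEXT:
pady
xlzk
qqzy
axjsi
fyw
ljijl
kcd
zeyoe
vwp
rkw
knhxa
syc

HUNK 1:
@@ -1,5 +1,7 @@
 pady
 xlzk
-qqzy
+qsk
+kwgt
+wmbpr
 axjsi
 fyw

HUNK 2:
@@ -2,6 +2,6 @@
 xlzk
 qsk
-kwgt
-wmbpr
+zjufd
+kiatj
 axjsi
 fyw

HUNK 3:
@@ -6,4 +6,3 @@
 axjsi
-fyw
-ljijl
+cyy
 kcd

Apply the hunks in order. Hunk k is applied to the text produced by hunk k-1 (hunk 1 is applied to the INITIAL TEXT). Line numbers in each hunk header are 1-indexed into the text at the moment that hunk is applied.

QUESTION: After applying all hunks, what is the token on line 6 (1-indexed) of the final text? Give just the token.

Answer: axjsi

Derivation:
Hunk 1: at line 1 remove [qqzy] add [qsk,kwgt,wmbpr] -> 14 lines: pady xlzk qsk kwgt wmbpr axjsi fyw ljijl kcd zeyoe vwp rkw knhxa syc
Hunk 2: at line 2 remove [kwgt,wmbpr] add [zjufd,kiatj] -> 14 lines: pady xlzk qsk zjufd kiatj axjsi fyw ljijl kcd zeyoe vwp rkw knhxa syc
Hunk 3: at line 6 remove [fyw,ljijl] add [cyy] -> 13 lines: pady xlzk qsk zjufd kiatj axjsi cyy kcd zeyoe vwp rkw knhxa syc
Final line 6: axjsi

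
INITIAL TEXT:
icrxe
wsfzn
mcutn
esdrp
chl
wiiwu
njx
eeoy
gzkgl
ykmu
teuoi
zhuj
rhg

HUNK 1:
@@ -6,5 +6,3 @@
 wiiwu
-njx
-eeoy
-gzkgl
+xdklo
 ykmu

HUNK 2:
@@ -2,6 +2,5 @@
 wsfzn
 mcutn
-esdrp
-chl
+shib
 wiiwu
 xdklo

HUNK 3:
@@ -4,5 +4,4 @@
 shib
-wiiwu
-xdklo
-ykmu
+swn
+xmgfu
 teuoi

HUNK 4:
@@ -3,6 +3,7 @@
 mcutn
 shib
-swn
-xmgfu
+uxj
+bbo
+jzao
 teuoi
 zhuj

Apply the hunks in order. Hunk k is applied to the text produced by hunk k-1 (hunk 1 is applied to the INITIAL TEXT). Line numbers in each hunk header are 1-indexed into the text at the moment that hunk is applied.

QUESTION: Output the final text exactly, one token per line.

Answer: icrxe
wsfzn
mcutn
shib
uxj
bbo
jzao
teuoi
zhuj
rhg

Derivation:
Hunk 1: at line 6 remove [njx,eeoy,gzkgl] add [xdklo] -> 11 lines: icrxe wsfzn mcutn esdrp chl wiiwu xdklo ykmu teuoi zhuj rhg
Hunk 2: at line 2 remove [esdrp,chl] add [shib] -> 10 lines: icrxe wsfzn mcutn shib wiiwu xdklo ykmu teuoi zhuj rhg
Hunk 3: at line 4 remove [wiiwu,xdklo,ykmu] add [swn,xmgfu] -> 9 lines: icrxe wsfzn mcutn shib swn xmgfu teuoi zhuj rhg
Hunk 4: at line 3 remove [swn,xmgfu] add [uxj,bbo,jzao] -> 10 lines: icrxe wsfzn mcutn shib uxj bbo jzao teuoi zhuj rhg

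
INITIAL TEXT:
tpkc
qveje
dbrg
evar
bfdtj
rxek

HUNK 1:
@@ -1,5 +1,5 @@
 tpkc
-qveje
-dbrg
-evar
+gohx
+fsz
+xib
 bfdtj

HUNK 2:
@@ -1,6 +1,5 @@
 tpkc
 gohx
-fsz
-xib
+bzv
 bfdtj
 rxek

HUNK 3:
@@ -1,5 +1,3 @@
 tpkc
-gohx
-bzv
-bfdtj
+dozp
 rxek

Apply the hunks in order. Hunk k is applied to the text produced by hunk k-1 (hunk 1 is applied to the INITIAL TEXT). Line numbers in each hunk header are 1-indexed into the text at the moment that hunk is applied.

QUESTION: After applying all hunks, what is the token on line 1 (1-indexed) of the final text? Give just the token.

Hunk 1: at line 1 remove [qveje,dbrg,evar] add [gohx,fsz,xib] -> 6 lines: tpkc gohx fsz xib bfdtj rxek
Hunk 2: at line 1 remove [fsz,xib] add [bzv] -> 5 lines: tpkc gohx bzv bfdtj rxek
Hunk 3: at line 1 remove [gohx,bzv,bfdtj] add [dozp] -> 3 lines: tpkc dozp rxek
Final line 1: tpkc

Answer: tpkc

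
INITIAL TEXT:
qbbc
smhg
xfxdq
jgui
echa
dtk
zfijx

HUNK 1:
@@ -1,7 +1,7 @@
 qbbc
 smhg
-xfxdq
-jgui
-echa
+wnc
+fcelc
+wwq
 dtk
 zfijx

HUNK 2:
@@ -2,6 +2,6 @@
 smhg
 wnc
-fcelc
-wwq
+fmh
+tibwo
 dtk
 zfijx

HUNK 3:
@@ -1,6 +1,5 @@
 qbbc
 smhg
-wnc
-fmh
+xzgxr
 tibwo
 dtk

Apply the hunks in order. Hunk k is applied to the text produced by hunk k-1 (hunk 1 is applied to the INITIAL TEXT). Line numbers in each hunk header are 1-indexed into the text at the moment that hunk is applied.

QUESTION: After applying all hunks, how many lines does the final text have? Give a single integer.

Hunk 1: at line 1 remove [xfxdq,jgui,echa] add [wnc,fcelc,wwq] -> 7 lines: qbbc smhg wnc fcelc wwq dtk zfijx
Hunk 2: at line 2 remove [fcelc,wwq] add [fmh,tibwo] -> 7 lines: qbbc smhg wnc fmh tibwo dtk zfijx
Hunk 3: at line 1 remove [wnc,fmh] add [xzgxr] -> 6 lines: qbbc smhg xzgxr tibwo dtk zfijx
Final line count: 6

Answer: 6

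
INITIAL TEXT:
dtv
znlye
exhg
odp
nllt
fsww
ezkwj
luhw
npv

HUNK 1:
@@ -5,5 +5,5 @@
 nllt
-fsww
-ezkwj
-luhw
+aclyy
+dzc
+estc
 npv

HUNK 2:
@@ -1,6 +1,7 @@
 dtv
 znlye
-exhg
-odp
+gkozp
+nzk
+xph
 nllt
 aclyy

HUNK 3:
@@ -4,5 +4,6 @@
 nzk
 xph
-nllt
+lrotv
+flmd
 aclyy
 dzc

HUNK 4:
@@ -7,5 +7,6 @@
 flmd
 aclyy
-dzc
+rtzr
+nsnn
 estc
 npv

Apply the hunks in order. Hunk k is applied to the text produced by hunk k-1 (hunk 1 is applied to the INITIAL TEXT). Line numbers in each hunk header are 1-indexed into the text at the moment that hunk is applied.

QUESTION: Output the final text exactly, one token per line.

Answer: dtv
znlye
gkozp
nzk
xph
lrotv
flmd
aclyy
rtzr
nsnn
estc
npv

Derivation:
Hunk 1: at line 5 remove [fsww,ezkwj,luhw] add [aclyy,dzc,estc] -> 9 lines: dtv znlye exhg odp nllt aclyy dzc estc npv
Hunk 2: at line 1 remove [exhg,odp] add [gkozp,nzk,xph] -> 10 lines: dtv znlye gkozp nzk xph nllt aclyy dzc estc npv
Hunk 3: at line 4 remove [nllt] add [lrotv,flmd] -> 11 lines: dtv znlye gkozp nzk xph lrotv flmd aclyy dzc estc npv
Hunk 4: at line 7 remove [dzc] add [rtzr,nsnn] -> 12 lines: dtv znlye gkozp nzk xph lrotv flmd aclyy rtzr nsnn estc npv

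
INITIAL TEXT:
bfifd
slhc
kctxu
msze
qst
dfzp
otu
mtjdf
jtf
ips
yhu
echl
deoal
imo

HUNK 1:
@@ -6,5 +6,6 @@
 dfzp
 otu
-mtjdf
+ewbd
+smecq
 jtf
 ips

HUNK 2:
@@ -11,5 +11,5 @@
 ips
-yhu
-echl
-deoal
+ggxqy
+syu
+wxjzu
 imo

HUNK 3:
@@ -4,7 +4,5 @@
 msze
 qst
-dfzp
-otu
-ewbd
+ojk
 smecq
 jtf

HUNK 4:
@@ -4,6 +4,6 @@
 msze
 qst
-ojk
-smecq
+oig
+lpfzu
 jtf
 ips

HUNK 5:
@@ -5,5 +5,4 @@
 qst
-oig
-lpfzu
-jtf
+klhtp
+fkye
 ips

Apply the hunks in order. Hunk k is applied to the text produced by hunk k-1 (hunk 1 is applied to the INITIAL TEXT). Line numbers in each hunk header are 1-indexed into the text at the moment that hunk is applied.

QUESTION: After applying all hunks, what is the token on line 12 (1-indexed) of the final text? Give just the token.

Hunk 1: at line 6 remove [mtjdf] add [ewbd,smecq] -> 15 lines: bfifd slhc kctxu msze qst dfzp otu ewbd smecq jtf ips yhu echl deoal imo
Hunk 2: at line 11 remove [yhu,echl,deoal] add [ggxqy,syu,wxjzu] -> 15 lines: bfifd slhc kctxu msze qst dfzp otu ewbd smecq jtf ips ggxqy syu wxjzu imo
Hunk 3: at line 4 remove [dfzp,otu,ewbd] add [ojk] -> 13 lines: bfifd slhc kctxu msze qst ojk smecq jtf ips ggxqy syu wxjzu imo
Hunk 4: at line 4 remove [ojk,smecq] add [oig,lpfzu] -> 13 lines: bfifd slhc kctxu msze qst oig lpfzu jtf ips ggxqy syu wxjzu imo
Hunk 5: at line 5 remove [oig,lpfzu,jtf] add [klhtp,fkye] -> 12 lines: bfifd slhc kctxu msze qst klhtp fkye ips ggxqy syu wxjzu imo
Final line 12: imo

Answer: imo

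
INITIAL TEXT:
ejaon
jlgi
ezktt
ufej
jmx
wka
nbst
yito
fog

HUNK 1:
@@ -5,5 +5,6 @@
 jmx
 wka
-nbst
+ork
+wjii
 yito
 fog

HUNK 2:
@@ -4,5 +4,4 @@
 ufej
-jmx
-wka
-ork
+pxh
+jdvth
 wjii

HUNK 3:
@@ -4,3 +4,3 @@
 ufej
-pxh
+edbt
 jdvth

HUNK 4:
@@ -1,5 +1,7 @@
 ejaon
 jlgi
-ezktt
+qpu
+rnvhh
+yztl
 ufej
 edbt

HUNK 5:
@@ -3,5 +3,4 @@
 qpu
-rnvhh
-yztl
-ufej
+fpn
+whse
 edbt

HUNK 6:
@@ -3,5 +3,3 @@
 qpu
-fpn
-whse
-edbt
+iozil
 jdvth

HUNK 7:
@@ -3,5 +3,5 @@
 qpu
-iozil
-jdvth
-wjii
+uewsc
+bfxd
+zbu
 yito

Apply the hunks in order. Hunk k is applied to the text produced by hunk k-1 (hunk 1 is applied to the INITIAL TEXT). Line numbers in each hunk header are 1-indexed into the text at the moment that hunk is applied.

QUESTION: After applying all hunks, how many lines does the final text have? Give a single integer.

Hunk 1: at line 5 remove [nbst] add [ork,wjii] -> 10 lines: ejaon jlgi ezktt ufej jmx wka ork wjii yito fog
Hunk 2: at line 4 remove [jmx,wka,ork] add [pxh,jdvth] -> 9 lines: ejaon jlgi ezktt ufej pxh jdvth wjii yito fog
Hunk 3: at line 4 remove [pxh] add [edbt] -> 9 lines: ejaon jlgi ezktt ufej edbt jdvth wjii yito fog
Hunk 4: at line 1 remove [ezktt] add [qpu,rnvhh,yztl] -> 11 lines: ejaon jlgi qpu rnvhh yztl ufej edbt jdvth wjii yito fog
Hunk 5: at line 3 remove [rnvhh,yztl,ufej] add [fpn,whse] -> 10 lines: ejaon jlgi qpu fpn whse edbt jdvth wjii yito fog
Hunk 6: at line 3 remove [fpn,whse,edbt] add [iozil] -> 8 lines: ejaon jlgi qpu iozil jdvth wjii yito fog
Hunk 7: at line 3 remove [iozil,jdvth,wjii] add [uewsc,bfxd,zbu] -> 8 lines: ejaon jlgi qpu uewsc bfxd zbu yito fog
Final line count: 8

Answer: 8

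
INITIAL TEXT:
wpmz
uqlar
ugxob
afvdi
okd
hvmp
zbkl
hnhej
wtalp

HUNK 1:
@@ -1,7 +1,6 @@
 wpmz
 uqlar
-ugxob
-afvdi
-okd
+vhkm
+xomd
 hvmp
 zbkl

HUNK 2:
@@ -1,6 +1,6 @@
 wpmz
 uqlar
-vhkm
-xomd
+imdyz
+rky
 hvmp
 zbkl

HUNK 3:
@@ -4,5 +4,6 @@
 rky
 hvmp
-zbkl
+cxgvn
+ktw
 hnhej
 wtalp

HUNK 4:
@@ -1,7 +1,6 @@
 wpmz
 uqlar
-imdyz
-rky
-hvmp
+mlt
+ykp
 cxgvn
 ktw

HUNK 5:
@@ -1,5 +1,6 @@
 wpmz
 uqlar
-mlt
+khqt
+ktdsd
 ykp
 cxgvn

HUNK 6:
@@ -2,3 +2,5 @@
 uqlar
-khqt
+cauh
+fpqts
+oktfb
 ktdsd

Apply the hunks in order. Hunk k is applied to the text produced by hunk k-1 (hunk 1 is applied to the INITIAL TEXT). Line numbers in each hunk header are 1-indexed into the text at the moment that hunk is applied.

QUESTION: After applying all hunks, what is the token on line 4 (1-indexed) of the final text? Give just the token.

Answer: fpqts

Derivation:
Hunk 1: at line 1 remove [ugxob,afvdi,okd] add [vhkm,xomd] -> 8 lines: wpmz uqlar vhkm xomd hvmp zbkl hnhej wtalp
Hunk 2: at line 1 remove [vhkm,xomd] add [imdyz,rky] -> 8 lines: wpmz uqlar imdyz rky hvmp zbkl hnhej wtalp
Hunk 3: at line 4 remove [zbkl] add [cxgvn,ktw] -> 9 lines: wpmz uqlar imdyz rky hvmp cxgvn ktw hnhej wtalp
Hunk 4: at line 1 remove [imdyz,rky,hvmp] add [mlt,ykp] -> 8 lines: wpmz uqlar mlt ykp cxgvn ktw hnhej wtalp
Hunk 5: at line 1 remove [mlt] add [khqt,ktdsd] -> 9 lines: wpmz uqlar khqt ktdsd ykp cxgvn ktw hnhej wtalp
Hunk 6: at line 2 remove [khqt] add [cauh,fpqts,oktfb] -> 11 lines: wpmz uqlar cauh fpqts oktfb ktdsd ykp cxgvn ktw hnhej wtalp
Final line 4: fpqts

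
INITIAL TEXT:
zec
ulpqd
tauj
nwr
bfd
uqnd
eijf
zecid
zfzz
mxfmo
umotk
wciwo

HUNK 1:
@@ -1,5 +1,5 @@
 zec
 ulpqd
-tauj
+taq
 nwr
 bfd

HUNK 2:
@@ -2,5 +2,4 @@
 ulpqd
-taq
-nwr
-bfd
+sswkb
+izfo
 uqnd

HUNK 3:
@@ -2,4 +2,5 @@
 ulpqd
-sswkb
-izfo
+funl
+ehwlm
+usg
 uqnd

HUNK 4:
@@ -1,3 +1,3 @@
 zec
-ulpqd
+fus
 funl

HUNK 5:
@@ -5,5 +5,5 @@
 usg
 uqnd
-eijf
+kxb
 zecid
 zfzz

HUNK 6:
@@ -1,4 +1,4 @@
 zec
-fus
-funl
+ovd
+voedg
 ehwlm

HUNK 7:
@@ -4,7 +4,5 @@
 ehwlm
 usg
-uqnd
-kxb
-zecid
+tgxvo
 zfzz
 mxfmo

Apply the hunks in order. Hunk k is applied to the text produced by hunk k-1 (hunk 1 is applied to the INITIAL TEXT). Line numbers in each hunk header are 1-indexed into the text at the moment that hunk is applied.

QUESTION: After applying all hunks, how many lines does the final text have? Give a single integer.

Hunk 1: at line 1 remove [tauj] add [taq] -> 12 lines: zec ulpqd taq nwr bfd uqnd eijf zecid zfzz mxfmo umotk wciwo
Hunk 2: at line 2 remove [taq,nwr,bfd] add [sswkb,izfo] -> 11 lines: zec ulpqd sswkb izfo uqnd eijf zecid zfzz mxfmo umotk wciwo
Hunk 3: at line 2 remove [sswkb,izfo] add [funl,ehwlm,usg] -> 12 lines: zec ulpqd funl ehwlm usg uqnd eijf zecid zfzz mxfmo umotk wciwo
Hunk 4: at line 1 remove [ulpqd] add [fus] -> 12 lines: zec fus funl ehwlm usg uqnd eijf zecid zfzz mxfmo umotk wciwo
Hunk 5: at line 5 remove [eijf] add [kxb] -> 12 lines: zec fus funl ehwlm usg uqnd kxb zecid zfzz mxfmo umotk wciwo
Hunk 6: at line 1 remove [fus,funl] add [ovd,voedg] -> 12 lines: zec ovd voedg ehwlm usg uqnd kxb zecid zfzz mxfmo umotk wciwo
Hunk 7: at line 4 remove [uqnd,kxb,zecid] add [tgxvo] -> 10 lines: zec ovd voedg ehwlm usg tgxvo zfzz mxfmo umotk wciwo
Final line count: 10

Answer: 10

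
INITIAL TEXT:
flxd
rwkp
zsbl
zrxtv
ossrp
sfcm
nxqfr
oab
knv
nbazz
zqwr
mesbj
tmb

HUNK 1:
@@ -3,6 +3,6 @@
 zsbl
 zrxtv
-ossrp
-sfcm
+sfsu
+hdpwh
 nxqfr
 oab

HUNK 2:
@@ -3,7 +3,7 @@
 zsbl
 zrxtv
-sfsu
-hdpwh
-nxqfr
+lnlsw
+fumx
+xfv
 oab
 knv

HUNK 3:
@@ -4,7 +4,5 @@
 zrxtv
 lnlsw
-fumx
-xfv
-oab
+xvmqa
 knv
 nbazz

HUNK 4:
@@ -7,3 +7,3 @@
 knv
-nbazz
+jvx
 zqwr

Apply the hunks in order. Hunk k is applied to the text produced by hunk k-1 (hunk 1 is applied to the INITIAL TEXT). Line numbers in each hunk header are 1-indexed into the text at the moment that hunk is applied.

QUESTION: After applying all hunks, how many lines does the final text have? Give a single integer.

Answer: 11

Derivation:
Hunk 1: at line 3 remove [ossrp,sfcm] add [sfsu,hdpwh] -> 13 lines: flxd rwkp zsbl zrxtv sfsu hdpwh nxqfr oab knv nbazz zqwr mesbj tmb
Hunk 2: at line 3 remove [sfsu,hdpwh,nxqfr] add [lnlsw,fumx,xfv] -> 13 lines: flxd rwkp zsbl zrxtv lnlsw fumx xfv oab knv nbazz zqwr mesbj tmb
Hunk 3: at line 4 remove [fumx,xfv,oab] add [xvmqa] -> 11 lines: flxd rwkp zsbl zrxtv lnlsw xvmqa knv nbazz zqwr mesbj tmb
Hunk 4: at line 7 remove [nbazz] add [jvx] -> 11 lines: flxd rwkp zsbl zrxtv lnlsw xvmqa knv jvx zqwr mesbj tmb
Final line count: 11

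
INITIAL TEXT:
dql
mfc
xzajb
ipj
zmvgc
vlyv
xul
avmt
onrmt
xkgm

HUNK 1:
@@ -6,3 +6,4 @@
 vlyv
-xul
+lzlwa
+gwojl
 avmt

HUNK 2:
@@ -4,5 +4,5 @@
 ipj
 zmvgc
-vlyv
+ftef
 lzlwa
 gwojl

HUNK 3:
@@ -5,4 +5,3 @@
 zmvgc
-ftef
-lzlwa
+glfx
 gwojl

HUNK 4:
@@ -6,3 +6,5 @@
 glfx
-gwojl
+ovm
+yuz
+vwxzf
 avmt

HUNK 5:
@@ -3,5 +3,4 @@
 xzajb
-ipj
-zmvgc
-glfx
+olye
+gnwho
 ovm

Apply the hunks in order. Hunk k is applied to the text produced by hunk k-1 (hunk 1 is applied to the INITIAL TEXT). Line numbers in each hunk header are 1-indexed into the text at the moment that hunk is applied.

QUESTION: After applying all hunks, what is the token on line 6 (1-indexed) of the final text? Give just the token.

Hunk 1: at line 6 remove [xul] add [lzlwa,gwojl] -> 11 lines: dql mfc xzajb ipj zmvgc vlyv lzlwa gwojl avmt onrmt xkgm
Hunk 2: at line 4 remove [vlyv] add [ftef] -> 11 lines: dql mfc xzajb ipj zmvgc ftef lzlwa gwojl avmt onrmt xkgm
Hunk 3: at line 5 remove [ftef,lzlwa] add [glfx] -> 10 lines: dql mfc xzajb ipj zmvgc glfx gwojl avmt onrmt xkgm
Hunk 4: at line 6 remove [gwojl] add [ovm,yuz,vwxzf] -> 12 lines: dql mfc xzajb ipj zmvgc glfx ovm yuz vwxzf avmt onrmt xkgm
Hunk 5: at line 3 remove [ipj,zmvgc,glfx] add [olye,gnwho] -> 11 lines: dql mfc xzajb olye gnwho ovm yuz vwxzf avmt onrmt xkgm
Final line 6: ovm

Answer: ovm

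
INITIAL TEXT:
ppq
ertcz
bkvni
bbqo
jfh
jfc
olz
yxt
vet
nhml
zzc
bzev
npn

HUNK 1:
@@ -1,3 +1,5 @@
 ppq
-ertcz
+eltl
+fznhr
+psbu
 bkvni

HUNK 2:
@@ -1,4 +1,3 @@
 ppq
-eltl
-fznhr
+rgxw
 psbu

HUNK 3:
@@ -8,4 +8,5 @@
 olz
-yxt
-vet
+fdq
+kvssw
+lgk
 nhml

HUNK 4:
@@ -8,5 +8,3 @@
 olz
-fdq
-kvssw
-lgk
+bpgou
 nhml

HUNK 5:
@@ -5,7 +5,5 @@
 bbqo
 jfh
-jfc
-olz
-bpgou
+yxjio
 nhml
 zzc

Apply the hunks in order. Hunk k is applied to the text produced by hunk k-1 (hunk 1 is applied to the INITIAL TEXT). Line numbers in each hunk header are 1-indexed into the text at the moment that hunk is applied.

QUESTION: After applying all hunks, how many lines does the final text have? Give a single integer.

Answer: 11

Derivation:
Hunk 1: at line 1 remove [ertcz] add [eltl,fznhr,psbu] -> 15 lines: ppq eltl fznhr psbu bkvni bbqo jfh jfc olz yxt vet nhml zzc bzev npn
Hunk 2: at line 1 remove [eltl,fznhr] add [rgxw] -> 14 lines: ppq rgxw psbu bkvni bbqo jfh jfc olz yxt vet nhml zzc bzev npn
Hunk 3: at line 8 remove [yxt,vet] add [fdq,kvssw,lgk] -> 15 lines: ppq rgxw psbu bkvni bbqo jfh jfc olz fdq kvssw lgk nhml zzc bzev npn
Hunk 4: at line 8 remove [fdq,kvssw,lgk] add [bpgou] -> 13 lines: ppq rgxw psbu bkvni bbqo jfh jfc olz bpgou nhml zzc bzev npn
Hunk 5: at line 5 remove [jfc,olz,bpgou] add [yxjio] -> 11 lines: ppq rgxw psbu bkvni bbqo jfh yxjio nhml zzc bzev npn
Final line count: 11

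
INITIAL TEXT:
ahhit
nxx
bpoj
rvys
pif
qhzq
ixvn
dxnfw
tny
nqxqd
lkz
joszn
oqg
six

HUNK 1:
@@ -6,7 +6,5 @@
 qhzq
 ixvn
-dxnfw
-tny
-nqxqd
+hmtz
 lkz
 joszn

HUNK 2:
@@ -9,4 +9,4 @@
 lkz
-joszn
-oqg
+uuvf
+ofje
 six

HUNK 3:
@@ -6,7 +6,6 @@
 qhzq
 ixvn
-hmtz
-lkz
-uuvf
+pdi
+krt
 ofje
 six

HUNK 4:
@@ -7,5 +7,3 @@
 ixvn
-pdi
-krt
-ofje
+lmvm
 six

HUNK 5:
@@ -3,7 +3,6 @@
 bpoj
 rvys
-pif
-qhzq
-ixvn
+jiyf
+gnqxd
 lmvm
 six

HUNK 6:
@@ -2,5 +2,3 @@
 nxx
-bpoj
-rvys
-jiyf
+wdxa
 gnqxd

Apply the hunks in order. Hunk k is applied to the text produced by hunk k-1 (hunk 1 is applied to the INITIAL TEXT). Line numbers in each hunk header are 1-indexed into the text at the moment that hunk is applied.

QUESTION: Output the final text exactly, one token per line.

Hunk 1: at line 6 remove [dxnfw,tny,nqxqd] add [hmtz] -> 12 lines: ahhit nxx bpoj rvys pif qhzq ixvn hmtz lkz joszn oqg six
Hunk 2: at line 9 remove [joszn,oqg] add [uuvf,ofje] -> 12 lines: ahhit nxx bpoj rvys pif qhzq ixvn hmtz lkz uuvf ofje six
Hunk 3: at line 6 remove [hmtz,lkz,uuvf] add [pdi,krt] -> 11 lines: ahhit nxx bpoj rvys pif qhzq ixvn pdi krt ofje six
Hunk 4: at line 7 remove [pdi,krt,ofje] add [lmvm] -> 9 lines: ahhit nxx bpoj rvys pif qhzq ixvn lmvm six
Hunk 5: at line 3 remove [pif,qhzq,ixvn] add [jiyf,gnqxd] -> 8 lines: ahhit nxx bpoj rvys jiyf gnqxd lmvm six
Hunk 6: at line 2 remove [bpoj,rvys,jiyf] add [wdxa] -> 6 lines: ahhit nxx wdxa gnqxd lmvm six

Answer: ahhit
nxx
wdxa
gnqxd
lmvm
six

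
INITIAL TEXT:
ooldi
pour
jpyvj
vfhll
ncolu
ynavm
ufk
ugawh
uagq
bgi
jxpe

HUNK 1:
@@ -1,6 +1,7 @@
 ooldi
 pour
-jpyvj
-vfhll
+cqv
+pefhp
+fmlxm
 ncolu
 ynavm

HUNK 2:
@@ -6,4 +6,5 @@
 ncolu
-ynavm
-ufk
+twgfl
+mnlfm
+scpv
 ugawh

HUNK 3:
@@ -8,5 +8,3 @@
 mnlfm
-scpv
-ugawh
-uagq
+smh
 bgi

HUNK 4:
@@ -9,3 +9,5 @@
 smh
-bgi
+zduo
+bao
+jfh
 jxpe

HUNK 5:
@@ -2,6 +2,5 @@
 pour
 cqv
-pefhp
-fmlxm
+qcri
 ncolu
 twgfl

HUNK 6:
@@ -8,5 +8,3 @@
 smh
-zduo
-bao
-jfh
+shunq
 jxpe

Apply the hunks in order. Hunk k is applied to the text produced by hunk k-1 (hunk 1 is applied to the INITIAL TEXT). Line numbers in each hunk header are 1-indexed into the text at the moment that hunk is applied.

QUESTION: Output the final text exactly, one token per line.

Hunk 1: at line 1 remove [jpyvj,vfhll] add [cqv,pefhp,fmlxm] -> 12 lines: ooldi pour cqv pefhp fmlxm ncolu ynavm ufk ugawh uagq bgi jxpe
Hunk 2: at line 6 remove [ynavm,ufk] add [twgfl,mnlfm,scpv] -> 13 lines: ooldi pour cqv pefhp fmlxm ncolu twgfl mnlfm scpv ugawh uagq bgi jxpe
Hunk 3: at line 8 remove [scpv,ugawh,uagq] add [smh] -> 11 lines: ooldi pour cqv pefhp fmlxm ncolu twgfl mnlfm smh bgi jxpe
Hunk 4: at line 9 remove [bgi] add [zduo,bao,jfh] -> 13 lines: ooldi pour cqv pefhp fmlxm ncolu twgfl mnlfm smh zduo bao jfh jxpe
Hunk 5: at line 2 remove [pefhp,fmlxm] add [qcri] -> 12 lines: ooldi pour cqv qcri ncolu twgfl mnlfm smh zduo bao jfh jxpe
Hunk 6: at line 8 remove [zduo,bao,jfh] add [shunq] -> 10 lines: ooldi pour cqv qcri ncolu twgfl mnlfm smh shunq jxpe

Answer: ooldi
pour
cqv
qcri
ncolu
twgfl
mnlfm
smh
shunq
jxpe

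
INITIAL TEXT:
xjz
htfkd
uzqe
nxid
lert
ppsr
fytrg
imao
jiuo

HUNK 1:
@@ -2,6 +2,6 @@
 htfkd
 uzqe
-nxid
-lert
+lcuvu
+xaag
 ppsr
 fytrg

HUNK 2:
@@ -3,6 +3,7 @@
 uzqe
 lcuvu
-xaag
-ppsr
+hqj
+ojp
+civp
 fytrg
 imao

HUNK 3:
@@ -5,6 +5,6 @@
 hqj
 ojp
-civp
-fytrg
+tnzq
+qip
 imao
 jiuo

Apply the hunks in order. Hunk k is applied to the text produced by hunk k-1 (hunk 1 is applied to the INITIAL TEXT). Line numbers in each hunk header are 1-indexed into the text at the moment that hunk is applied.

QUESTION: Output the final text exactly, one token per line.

Hunk 1: at line 2 remove [nxid,lert] add [lcuvu,xaag] -> 9 lines: xjz htfkd uzqe lcuvu xaag ppsr fytrg imao jiuo
Hunk 2: at line 3 remove [xaag,ppsr] add [hqj,ojp,civp] -> 10 lines: xjz htfkd uzqe lcuvu hqj ojp civp fytrg imao jiuo
Hunk 3: at line 5 remove [civp,fytrg] add [tnzq,qip] -> 10 lines: xjz htfkd uzqe lcuvu hqj ojp tnzq qip imao jiuo

Answer: xjz
htfkd
uzqe
lcuvu
hqj
ojp
tnzq
qip
imao
jiuo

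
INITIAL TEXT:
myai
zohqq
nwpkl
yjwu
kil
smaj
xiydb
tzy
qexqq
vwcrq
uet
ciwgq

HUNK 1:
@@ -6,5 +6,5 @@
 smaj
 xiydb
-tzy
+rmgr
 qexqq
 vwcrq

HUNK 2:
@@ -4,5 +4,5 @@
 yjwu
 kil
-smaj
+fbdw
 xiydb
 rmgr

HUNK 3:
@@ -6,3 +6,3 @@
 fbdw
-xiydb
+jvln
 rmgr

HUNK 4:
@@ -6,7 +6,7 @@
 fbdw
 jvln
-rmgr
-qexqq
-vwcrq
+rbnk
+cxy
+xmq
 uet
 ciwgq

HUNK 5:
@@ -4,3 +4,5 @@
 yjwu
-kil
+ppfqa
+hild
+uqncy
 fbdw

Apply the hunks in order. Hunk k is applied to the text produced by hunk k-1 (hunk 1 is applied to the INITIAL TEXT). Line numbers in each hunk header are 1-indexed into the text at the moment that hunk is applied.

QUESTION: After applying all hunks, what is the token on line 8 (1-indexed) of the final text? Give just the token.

Hunk 1: at line 6 remove [tzy] add [rmgr] -> 12 lines: myai zohqq nwpkl yjwu kil smaj xiydb rmgr qexqq vwcrq uet ciwgq
Hunk 2: at line 4 remove [smaj] add [fbdw] -> 12 lines: myai zohqq nwpkl yjwu kil fbdw xiydb rmgr qexqq vwcrq uet ciwgq
Hunk 3: at line 6 remove [xiydb] add [jvln] -> 12 lines: myai zohqq nwpkl yjwu kil fbdw jvln rmgr qexqq vwcrq uet ciwgq
Hunk 4: at line 6 remove [rmgr,qexqq,vwcrq] add [rbnk,cxy,xmq] -> 12 lines: myai zohqq nwpkl yjwu kil fbdw jvln rbnk cxy xmq uet ciwgq
Hunk 5: at line 4 remove [kil] add [ppfqa,hild,uqncy] -> 14 lines: myai zohqq nwpkl yjwu ppfqa hild uqncy fbdw jvln rbnk cxy xmq uet ciwgq
Final line 8: fbdw

Answer: fbdw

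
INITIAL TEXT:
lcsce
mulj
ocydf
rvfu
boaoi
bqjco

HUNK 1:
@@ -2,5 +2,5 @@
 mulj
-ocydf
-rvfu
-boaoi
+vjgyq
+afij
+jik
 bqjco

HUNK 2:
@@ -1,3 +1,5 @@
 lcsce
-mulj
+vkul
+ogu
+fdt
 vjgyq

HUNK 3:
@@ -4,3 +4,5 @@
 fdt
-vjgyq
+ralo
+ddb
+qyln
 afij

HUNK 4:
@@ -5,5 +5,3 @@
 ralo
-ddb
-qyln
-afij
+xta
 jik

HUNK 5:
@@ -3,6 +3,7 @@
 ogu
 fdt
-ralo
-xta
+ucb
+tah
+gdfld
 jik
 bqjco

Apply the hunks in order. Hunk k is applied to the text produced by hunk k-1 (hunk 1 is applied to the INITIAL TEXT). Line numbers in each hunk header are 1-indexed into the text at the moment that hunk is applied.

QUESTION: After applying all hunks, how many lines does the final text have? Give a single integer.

Answer: 9

Derivation:
Hunk 1: at line 2 remove [ocydf,rvfu,boaoi] add [vjgyq,afij,jik] -> 6 lines: lcsce mulj vjgyq afij jik bqjco
Hunk 2: at line 1 remove [mulj] add [vkul,ogu,fdt] -> 8 lines: lcsce vkul ogu fdt vjgyq afij jik bqjco
Hunk 3: at line 4 remove [vjgyq] add [ralo,ddb,qyln] -> 10 lines: lcsce vkul ogu fdt ralo ddb qyln afij jik bqjco
Hunk 4: at line 5 remove [ddb,qyln,afij] add [xta] -> 8 lines: lcsce vkul ogu fdt ralo xta jik bqjco
Hunk 5: at line 3 remove [ralo,xta] add [ucb,tah,gdfld] -> 9 lines: lcsce vkul ogu fdt ucb tah gdfld jik bqjco
Final line count: 9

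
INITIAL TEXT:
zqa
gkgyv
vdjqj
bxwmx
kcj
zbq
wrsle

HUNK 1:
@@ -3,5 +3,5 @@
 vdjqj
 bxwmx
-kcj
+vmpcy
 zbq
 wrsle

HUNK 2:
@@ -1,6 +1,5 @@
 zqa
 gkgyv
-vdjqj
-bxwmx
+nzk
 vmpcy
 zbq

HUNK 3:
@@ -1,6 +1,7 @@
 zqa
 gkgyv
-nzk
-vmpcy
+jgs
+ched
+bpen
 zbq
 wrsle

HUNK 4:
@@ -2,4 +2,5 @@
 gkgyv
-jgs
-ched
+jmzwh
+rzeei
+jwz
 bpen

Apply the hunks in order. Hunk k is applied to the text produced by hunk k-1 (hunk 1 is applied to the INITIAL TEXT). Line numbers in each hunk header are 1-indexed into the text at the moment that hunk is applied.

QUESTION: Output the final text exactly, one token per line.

Answer: zqa
gkgyv
jmzwh
rzeei
jwz
bpen
zbq
wrsle

Derivation:
Hunk 1: at line 3 remove [kcj] add [vmpcy] -> 7 lines: zqa gkgyv vdjqj bxwmx vmpcy zbq wrsle
Hunk 2: at line 1 remove [vdjqj,bxwmx] add [nzk] -> 6 lines: zqa gkgyv nzk vmpcy zbq wrsle
Hunk 3: at line 1 remove [nzk,vmpcy] add [jgs,ched,bpen] -> 7 lines: zqa gkgyv jgs ched bpen zbq wrsle
Hunk 4: at line 2 remove [jgs,ched] add [jmzwh,rzeei,jwz] -> 8 lines: zqa gkgyv jmzwh rzeei jwz bpen zbq wrsle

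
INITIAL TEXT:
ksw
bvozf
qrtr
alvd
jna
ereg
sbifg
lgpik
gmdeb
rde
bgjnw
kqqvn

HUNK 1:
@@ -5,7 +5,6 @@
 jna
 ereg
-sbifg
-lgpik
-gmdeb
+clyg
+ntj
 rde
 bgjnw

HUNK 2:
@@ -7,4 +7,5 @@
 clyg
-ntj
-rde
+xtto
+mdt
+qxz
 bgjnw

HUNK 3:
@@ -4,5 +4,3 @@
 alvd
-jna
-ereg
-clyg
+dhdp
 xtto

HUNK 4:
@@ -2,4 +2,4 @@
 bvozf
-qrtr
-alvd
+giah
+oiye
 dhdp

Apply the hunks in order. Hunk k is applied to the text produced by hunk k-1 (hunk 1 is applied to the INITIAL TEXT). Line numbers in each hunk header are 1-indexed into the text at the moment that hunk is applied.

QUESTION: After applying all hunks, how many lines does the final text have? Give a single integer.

Answer: 10

Derivation:
Hunk 1: at line 5 remove [sbifg,lgpik,gmdeb] add [clyg,ntj] -> 11 lines: ksw bvozf qrtr alvd jna ereg clyg ntj rde bgjnw kqqvn
Hunk 2: at line 7 remove [ntj,rde] add [xtto,mdt,qxz] -> 12 lines: ksw bvozf qrtr alvd jna ereg clyg xtto mdt qxz bgjnw kqqvn
Hunk 3: at line 4 remove [jna,ereg,clyg] add [dhdp] -> 10 lines: ksw bvozf qrtr alvd dhdp xtto mdt qxz bgjnw kqqvn
Hunk 4: at line 2 remove [qrtr,alvd] add [giah,oiye] -> 10 lines: ksw bvozf giah oiye dhdp xtto mdt qxz bgjnw kqqvn
Final line count: 10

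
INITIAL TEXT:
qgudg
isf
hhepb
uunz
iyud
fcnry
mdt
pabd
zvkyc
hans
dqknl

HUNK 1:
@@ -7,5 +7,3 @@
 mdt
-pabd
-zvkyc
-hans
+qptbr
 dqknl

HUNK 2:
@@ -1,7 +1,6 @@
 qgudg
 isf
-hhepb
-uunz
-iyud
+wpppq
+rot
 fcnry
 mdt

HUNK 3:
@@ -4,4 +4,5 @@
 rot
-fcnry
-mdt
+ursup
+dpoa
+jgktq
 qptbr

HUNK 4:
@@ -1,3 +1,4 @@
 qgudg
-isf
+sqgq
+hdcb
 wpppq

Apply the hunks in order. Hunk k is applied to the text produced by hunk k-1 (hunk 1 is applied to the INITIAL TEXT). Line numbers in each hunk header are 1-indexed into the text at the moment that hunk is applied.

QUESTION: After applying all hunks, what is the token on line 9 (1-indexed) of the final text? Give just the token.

Answer: qptbr

Derivation:
Hunk 1: at line 7 remove [pabd,zvkyc,hans] add [qptbr] -> 9 lines: qgudg isf hhepb uunz iyud fcnry mdt qptbr dqknl
Hunk 2: at line 1 remove [hhepb,uunz,iyud] add [wpppq,rot] -> 8 lines: qgudg isf wpppq rot fcnry mdt qptbr dqknl
Hunk 3: at line 4 remove [fcnry,mdt] add [ursup,dpoa,jgktq] -> 9 lines: qgudg isf wpppq rot ursup dpoa jgktq qptbr dqknl
Hunk 4: at line 1 remove [isf] add [sqgq,hdcb] -> 10 lines: qgudg sqgq hdcb wpppq rot ursup dpoa jgktq qptbr dqknl
Final line 9: qptbr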